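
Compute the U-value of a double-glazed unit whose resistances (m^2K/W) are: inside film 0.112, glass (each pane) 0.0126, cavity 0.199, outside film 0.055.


Total thermal resistance (series):
  R_total = R_in + R_glass + R_air + R_glass + R_out
  R_total = 0.112 + 0.0126 + 0.199 + 0.0126 + 0.055 = 0.3912 m^2K/W
U-value = 1 / R_total = 1 / 0.3912 = 2.556 W/m^2K

2.556 W/m^2K


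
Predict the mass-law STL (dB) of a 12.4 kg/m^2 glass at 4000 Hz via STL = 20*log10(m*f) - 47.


Mass law: STL = 20 * log10(m * f) - 47
  m * f = 12.4 * 4000 = 49600
  log10(49600) = 4.69548
  STL = 20 * 4.69548 - 47 = 93.9096 - 47 = 46.9 dB

46.9 dB


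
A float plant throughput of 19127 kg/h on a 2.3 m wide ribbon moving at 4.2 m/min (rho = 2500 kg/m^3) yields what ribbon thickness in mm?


Ribbon cross-section from mass balance:
  Volume rate = throughput / density = 19127 / 2500 = 7.6508 m^3/h
  thickness = volume rate / (speed * 60 * width), i.e.
  thickness = throughput / (60 * speed * width * density) * 1000
  thickness = 19127 / (60 * 4.2 * 2.3 * 2500) * 1000 = 13.2 mm

13.2 mm


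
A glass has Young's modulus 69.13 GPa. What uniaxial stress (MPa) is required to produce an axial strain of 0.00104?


Rearrange E = sigma / epsilon:
  sigma = E * epsilon
  E (MPa) = 69.13 * 1000 = 69130
  sigma = 69130 * 0.00104 = 71.9 MPa

71.9 MPa


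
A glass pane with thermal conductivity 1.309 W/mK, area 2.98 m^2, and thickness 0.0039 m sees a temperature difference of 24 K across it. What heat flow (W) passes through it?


Fourier's law: Q = k * A * dT / t
  Q = 1.309 * 2.98 * 24 / 0.0039
  Q = 93.61968 / 0.0039 = 24005 W

24005 W


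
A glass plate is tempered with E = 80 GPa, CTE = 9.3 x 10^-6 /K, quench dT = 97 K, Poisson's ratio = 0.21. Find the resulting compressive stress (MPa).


Tempering stress: sigma = E * alpha * dT / (1 - nu)
  E (MPa) = 80 * 1000 = 80000
  Numerator = 80000 * (9.3 x 10^-6) * 97 = 72.168
  Denominator = 1 - 0.21 = 0.79
  sigma = 72.168 / 0.79 = 91.4 MPa

91.4 MPa


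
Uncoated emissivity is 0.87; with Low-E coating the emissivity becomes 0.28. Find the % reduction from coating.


Percentage reduction = (1 - coated/uncoated) * 100
  Ratio = 0.28 / 0.87 = 0.3218
  Reduction = (1 - 0.3218) * 100 = 67.8%

67.8%


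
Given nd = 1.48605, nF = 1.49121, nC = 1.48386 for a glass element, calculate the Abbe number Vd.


Abbe number formula: Vd = (nd - 1) / (nF - nC)
  nd - 1 = 1.48605 - 1 = 0.48605
  nF - nC = 1.49121 - 1.48386 = 0.00735
  Vd = 0.48605 / 0.00735 = 66.13

66.13


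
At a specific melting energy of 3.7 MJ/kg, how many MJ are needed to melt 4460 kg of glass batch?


Total energy = mass * specific energy
  E = 4460 * 3.7 = 16502 MJ

16502 MJ


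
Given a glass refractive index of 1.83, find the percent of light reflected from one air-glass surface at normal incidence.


Fresnel reflectance at normal incidence:
  R = ((n - 1)/(n + 1))^2
  (n - 1)/(n + 1) = (1.83 - 1)/(1.83 + 1) = 0.293286
  R = 0.293286^2 = 0.0860167
  R(%) = 0.0860167 * 100 = 8.602%

8.602%


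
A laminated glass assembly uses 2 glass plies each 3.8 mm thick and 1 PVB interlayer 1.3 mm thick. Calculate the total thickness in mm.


Total thickness = glass contribution + PVB contribution
  Glass: 2 * 3.8 = 7.6 mm
  PVB: 1 * 1.3 = 1.3 mm
  Total = 7.6 + 1.3 = 8.9 mm

8.9 mm


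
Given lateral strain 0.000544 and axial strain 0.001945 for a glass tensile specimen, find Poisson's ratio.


Poisson's ratio: nu = lateral strain / axial strain
  nu = 0.000544 / 0.001945 = 0.2797

0.2797


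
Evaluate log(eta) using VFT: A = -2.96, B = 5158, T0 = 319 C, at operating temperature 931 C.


VFT equation: log(eta) = A + B / (T - T0)
  T - T0 = 931 - 319 = 612
  B / (T - T0) = 5158 / 612 = 8.428
  log(eta) = -2.96 + 8.428 = 5.468

5.468


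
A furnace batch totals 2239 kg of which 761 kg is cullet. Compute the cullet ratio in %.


Cullet ratio = (cullet mass / total batch mass) * 100
  Ratio = 761 / 2239 * 100 = 33.99%

33.99%


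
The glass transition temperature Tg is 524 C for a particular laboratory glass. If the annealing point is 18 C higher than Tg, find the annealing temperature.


The annealing temperature is Tg plus the offset:
  T_anneal = 524 + 18 = 542 C

542 C


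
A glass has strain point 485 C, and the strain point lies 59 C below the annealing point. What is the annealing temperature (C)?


T_anneal = T_strain + gap:
  T_anneal = 485 + 59 = 544 C

544 C


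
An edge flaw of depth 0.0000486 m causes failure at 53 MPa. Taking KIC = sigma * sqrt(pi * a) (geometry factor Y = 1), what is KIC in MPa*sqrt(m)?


Fracture toughness: KIC = sigma * sqrt(pi * a)
  pi * a = pi * 0.0000486 = 0.000152681
  sqrt(pi * a) = 0.012356
  KIC = 53 * 0.012356 = 0.655 MPa*sqrt(m)

0.655 MPa*sqrt(m)


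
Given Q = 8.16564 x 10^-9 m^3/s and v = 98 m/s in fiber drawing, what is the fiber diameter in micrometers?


Cross-sectional area from continuity:
  A = Q / v = 8.16564 x 10^-9 / 98 = 8.332286 x 10^-11 m^2
Diameter from circular cross-section:
  d = sqrt(4A / pi) * 10^6 (m -> um)
  d = sqrt(4 * 8.332286 x 10^-11 / pi) * 10^6 = 10.3 um

10.3 um


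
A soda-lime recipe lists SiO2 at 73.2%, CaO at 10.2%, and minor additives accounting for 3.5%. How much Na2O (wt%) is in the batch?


Pieces sum to 100%:
  Na2O = 100 - (SiO2 + CaO + others)
  Na2O = 100 - (73.2 + 10.2 + 3.5) = 13.1%

13.1%


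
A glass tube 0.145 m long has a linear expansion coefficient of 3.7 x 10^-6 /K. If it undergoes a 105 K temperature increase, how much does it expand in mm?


Thermal expansion formula: dL = alpha * L0 * dT
  dL = (3.7 x 10^-6) * 0.145 * 105 = 0.00005633 m
Convert to mm: 0.00005633 * 1000 = 0.0563 mm

0.0563 mm


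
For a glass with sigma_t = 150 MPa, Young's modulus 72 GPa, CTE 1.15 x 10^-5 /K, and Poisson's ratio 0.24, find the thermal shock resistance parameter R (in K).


Thermal shock resistance: R = sigma * (1 - nu) / (E * alpha)
  Numerator = 150 * (1 - 0.24) = 114.0
  Denominator = 72 * 1000 * (1.15 x 10^-5) = 0.828
  R = 114.0 / 0.828 = 137.7 K

137.7 K


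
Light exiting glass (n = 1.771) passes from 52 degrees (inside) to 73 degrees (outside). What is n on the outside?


Apply Snell's law: n1 * sin(theta1) = n2 * sin(theta2)
  n2 = n1 * sin(theta1) / sin(theta2)
  sin(52) = 0.788011
  sin(73) = 0.956305
  n2 = 1.771 * 0.788011 / 0.956305 = 1.4593

1.4593


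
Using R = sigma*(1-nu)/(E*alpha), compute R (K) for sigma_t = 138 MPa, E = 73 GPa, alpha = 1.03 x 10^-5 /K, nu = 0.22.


Thermal shock resistance: R = sigma * (1 - nu) / (E * alpha)
  Numerator = 138 * (1 - 0.22) = 107.64
  Denominator = 73 * 1000 * (1.03 x 10^-5) = 0.7519
  R = 107.64 / 0.7519 = 143.2 K

143.2 K


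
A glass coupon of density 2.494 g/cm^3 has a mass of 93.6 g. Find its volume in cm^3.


Rearrange rho = m / V:
  V = m / rho
  V = 93.6 / 2.494 = 37.53 cm^3

37.53 cm^3


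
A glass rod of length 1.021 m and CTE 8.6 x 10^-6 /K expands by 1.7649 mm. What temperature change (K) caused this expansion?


Rearrange dL = alpha * L0 * dT for dT:
  dT = dL / (alpha * L0)
  dL (m) = 1.7649 / 1000 = 0.0017649
  dT = 0.0017649 / ((8.6 x 10^-6) * 1.021) = 201.0 K

201.0 K


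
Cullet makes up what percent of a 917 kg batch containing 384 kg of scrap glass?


Cullet ratio = (cullet mass / total batch mass) * 100
  Ratio = 384 / 917 * 100 = 41.88%

41.88%


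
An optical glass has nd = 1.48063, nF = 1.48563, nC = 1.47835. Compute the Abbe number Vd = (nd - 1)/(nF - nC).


Abbe number formula: Vd = (nd - 1) / (nF - nC)
  nd - 1 = 1.48063 - 1 = 0.48063
  nF - nC = 1.48563 - 1.47835 = 0.00728
  Vd = 0.48063 / 0.00728 = 66.02

66.02


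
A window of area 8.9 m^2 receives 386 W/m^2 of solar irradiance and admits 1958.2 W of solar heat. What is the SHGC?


Rearrange Q = Area * SHGC * Irradiance:
  SHGC = Q / (Area * Irradiance)
  SHGC = 1958.2 / (8.9 * 386) = 0.57

0.57


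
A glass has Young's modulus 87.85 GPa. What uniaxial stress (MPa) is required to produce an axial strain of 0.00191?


Rearrange E = sigma / epsilon:
  sigma = E * epsilon
  E (MPa) = 87.85 * 1000 = 87850
  sigma = 87850 * 0.00191 = 167.79 MPa

167.79 MPa


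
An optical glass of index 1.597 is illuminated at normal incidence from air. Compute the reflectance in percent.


Fresnel reflectance at normal incidence:
  R = ((n - 1)/(n + 1))^2
  (n - 1)/(n + 1) = (1.597 - 1)/(1.597 + 1) = 0.229881
  R = 0.229881^2 = 0.0528453
  R(%) = 0.0528453 * 100 = 5.285%

5.285%


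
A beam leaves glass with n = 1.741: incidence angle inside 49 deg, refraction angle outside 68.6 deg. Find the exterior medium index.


Apply Snell's law: n1 * sin(theta1) = n2 * sin(theta2)
  n2 = n1 * sin(theta1) / sin(theta2)
  sin(49) = 0.75471
  sin(68.6) = 0.931056
  n2 = 1.741 * 0.75471 / 0.931056 = 1.4112

1.4112


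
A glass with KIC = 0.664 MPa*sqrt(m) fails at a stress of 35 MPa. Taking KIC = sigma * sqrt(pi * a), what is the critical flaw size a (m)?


Rearrange KIC = sigma * sqrt(pi * a):
  sqrt(pi * a) = KIC / sigma
  sqrt(pi * a) = 0.664 / 35 = 0.018971
  a = (KIC / sigma)^2 / pi
  a = 0.018971^2 / pi = 0.0001146 m

0.0001146 m


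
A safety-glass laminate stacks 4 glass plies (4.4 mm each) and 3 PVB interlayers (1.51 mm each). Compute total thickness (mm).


Total thickness = glass contribution + PVB contribution
  Glass: 4 * 4.4 = 17.6 mm
  PVB: 3 * 1.51 = 4.53 mm
  Total = 17.6 + 4.53 = 22.13 mm

22.13 mm


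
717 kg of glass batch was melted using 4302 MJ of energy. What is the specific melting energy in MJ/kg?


Rearrange E = m * s for s:
  s = E / m
  s = 4302 / 717 = 6.0 MJ/kg

6.0 MJ/kg


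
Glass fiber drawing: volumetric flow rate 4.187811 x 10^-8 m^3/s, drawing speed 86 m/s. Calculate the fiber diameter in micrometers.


Cross-sectional area from continuity:
  A = Q / v = 4.187811 x 10^-8 / 86 = 4.869548 x 10^-10 m^2
Diameter from circular cross-section:
  d = sqrt(4A / pi) * 10^6 (m -> um)
  d = sqrt(4 * 4.869548 x 10^-10 / pi) * 10^6 = 24.9 um

24.9 um


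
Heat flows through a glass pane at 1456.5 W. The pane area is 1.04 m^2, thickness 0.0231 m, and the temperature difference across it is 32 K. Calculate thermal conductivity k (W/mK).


Fourier's law rearranged: k = Q * t / (A * dT)
  Numerator = 1456.5 * 0.0231 = 33.64515
  Denominator = 1.04 * 32 = 33.28
  k = 33.64515 / 33.28 = 1.011 W/mK

1.011 W/mK


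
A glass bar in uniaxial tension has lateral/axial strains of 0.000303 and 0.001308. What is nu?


Poisson's ratio: nu = lateral strain / axial strain
  nu = 0.000303 / 0.001308 = 0.2317

0.2317


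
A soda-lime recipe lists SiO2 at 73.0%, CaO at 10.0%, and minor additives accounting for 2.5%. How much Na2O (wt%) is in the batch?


Pieces sum to 100%:
  Na2O = 100 - (SiO2 + CaO + others)
  Na2O = 100 - (73.0 + 10.0 + 2.5) = 14.5%

14.5%


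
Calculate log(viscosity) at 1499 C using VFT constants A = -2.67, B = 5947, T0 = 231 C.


VFT equation: log(eta) = A + B / (T - T0)
  T - T0 = 1499 - 231 = 1268
  B / (T - T0) = 5947 / 1268 = 4.69
  log(eta) = -2.67 + 4.69 = 2.02

2.02


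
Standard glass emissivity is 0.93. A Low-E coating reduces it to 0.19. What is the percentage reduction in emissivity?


Percentage reduction = (1 - coated/uncoated) * 100
  Ratio = 0.19 / 0.93 = 0.2043
  Reduction = (1 - 0.2043) * 100 = 79.6%

79.6%


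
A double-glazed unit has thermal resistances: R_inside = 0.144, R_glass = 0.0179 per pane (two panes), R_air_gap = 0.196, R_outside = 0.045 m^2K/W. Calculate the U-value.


Total thermal resistance (series):
  R_total = R_in + R_glass + R_air + R_glass + R_out
  R_total = 0.144 + 0.0179 + 0.196 + 0.0179 + 0.045 = 0.4208 m^2K/W
U-value = 1 / R_total = 1 / 0.4208 = 2.376 W/m^2K

2.376 W/m^2K


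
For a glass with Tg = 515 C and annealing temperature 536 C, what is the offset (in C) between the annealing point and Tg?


Offset = T_anneal - Tg:
  offset = 536 - 515 = 21 C

21 C


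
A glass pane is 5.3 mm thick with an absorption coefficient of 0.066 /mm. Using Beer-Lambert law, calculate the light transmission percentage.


Beer-Lambert law: T = exp(-alpha * thickness)
  exponent = -0.066 * 5.3 = -0.3498
  T = exp(-0.3498) = 0.7048
  Percentage = 0.7048 * 100 = 70.48%

70.48%


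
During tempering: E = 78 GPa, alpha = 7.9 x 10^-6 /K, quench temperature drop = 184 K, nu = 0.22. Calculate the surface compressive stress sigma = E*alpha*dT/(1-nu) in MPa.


Tempering stress: sigma = E * alpha * dT / (1 - nu)
  E (MPa) = 78 * 1000 = 78000
  Numerator = 78000 * (7.9 x 10^-6) * 184 = 113.3808
  Denominator = 1 - 0.22 = 0.78
  sigma = 113.3808 / 0.78 = 145.4 MPa

145.4 MPa


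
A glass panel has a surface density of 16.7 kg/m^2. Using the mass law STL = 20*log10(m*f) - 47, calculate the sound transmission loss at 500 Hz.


Mass law: STL = 20 * log10(m * f) - 47
  m * f = 16.7 * 500 = 8350
  log10(8350) = 3.92169
  STL = 20 * 3.92169 - 47 = 78.4338 - 47 = 31.4 dB

31.4 dB


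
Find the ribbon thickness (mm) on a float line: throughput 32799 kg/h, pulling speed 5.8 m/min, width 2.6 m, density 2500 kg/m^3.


Ribbon cross-section from mass balance:
  Volume rate = throughput / density = 32799 / 2500 = 13.1196 m^3/h
  thickness = volume rate / (speed * 60 * width), i.e.
  thickness = throughput / (60 * speed * width * density) * 1000
  thickness = 32799 / (60 * 5.8 * 2.6 * 2500) * 1000 = 14.5 mm

14.5 mm


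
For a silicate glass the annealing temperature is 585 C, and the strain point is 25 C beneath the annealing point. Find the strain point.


Strain point = annealing point - difference:
  T_strain = 585 - 25 = 560 C

560 C


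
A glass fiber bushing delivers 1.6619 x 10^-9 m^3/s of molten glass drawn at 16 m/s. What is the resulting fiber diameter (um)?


Cross-sectional area from continuity:
  A = Q / v = 1.6619 x 10^-9 / 16 = 1.038688 x 10^-10 m^2
Diameter from circular cross-section:
  d = sqrt(4A / pi) * 10^6 (m -> um)
  d = sqrt(4 * 1.038688 x 10^-10 / pi) * 10^6 = 11.5 um

11.5 um


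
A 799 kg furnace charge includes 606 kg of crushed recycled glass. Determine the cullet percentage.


Cullet ratio = (cullet mass / total batch mass) * 100
  Ratio = 606 / 799 * 100 = 75.84%

75.84%


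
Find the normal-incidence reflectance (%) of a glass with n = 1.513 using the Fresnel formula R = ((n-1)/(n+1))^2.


Fresnel reflectance at normal incidence:
  R = ((n - 1)/(n + 1))^2
  (n - 1)/(n + 1) = (1.513 - 1)/(1.513 + 1) = 0.204138
  R = 0.204138^2 = 0.0416723
  R(%) = 0.0416723 * 100 = 4.167%

4.167%


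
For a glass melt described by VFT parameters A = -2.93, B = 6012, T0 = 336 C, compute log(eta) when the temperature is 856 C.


VFT equation: log(eta) = A + B / (T - T0)
  T - T0 = 856 - 336 = 520
  B / (T - T0) = 6012 / 520 = 11.562
  log(eta) = -2.93 + 11.562 = 8.632

8.632


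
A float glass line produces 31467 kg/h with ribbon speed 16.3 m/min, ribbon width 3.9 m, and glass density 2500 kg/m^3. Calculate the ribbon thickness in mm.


Ribbon cross-section from mass balance:
  Volume rate = throughput / density = 31467 / 2500 = 12.5868 m^3/h
  thickness = volume rate / (speed * 60 * width), i.e.
  thickness = throughput / (60 * speed * width * density) * 1000
  thickness = 31467 / (60 * 16.3 * 3.9 * 2500) * 1000 = 3.3 mm

3.3 mm


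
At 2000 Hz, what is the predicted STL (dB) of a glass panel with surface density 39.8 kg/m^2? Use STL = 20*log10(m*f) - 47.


Mass law: STL = 20 * log10(m * f) - 47
  m * f = 39.8 * 2000 = 79600
  log10(79600) = 4.90091
  STL = 20 * 4.90091 - 47 = 98.0182 - 47 = 51.0 dB

51.0 dB


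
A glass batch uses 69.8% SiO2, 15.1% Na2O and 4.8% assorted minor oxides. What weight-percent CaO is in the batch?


Pieces sum to 100%:
  CaO = 100 - (SiO2 + Na2O + others)
  CaO = 100 - (69.8 + 15.1 + 4.8) = 10.3%

10.3%


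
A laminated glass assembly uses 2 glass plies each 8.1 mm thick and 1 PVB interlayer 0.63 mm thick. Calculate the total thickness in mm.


Total thickness = glass contribution + PVB contribution
  Glass: 2 * 8.1 = 16.2 mm
  PVB: 1 * 0.63 = 0.63 mm
  Total = 16.2 + 0.63 = 16.83 mm

16.83 mm


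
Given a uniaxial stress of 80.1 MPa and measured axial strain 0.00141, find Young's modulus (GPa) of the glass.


Young's modulus: E = stress / strain
  E = 80.1 MPa / 0.00141 = 56808.51 MPa
Convert to GPa: 56808.51 / 1000 = 56.81 GPa

56.81 GPa


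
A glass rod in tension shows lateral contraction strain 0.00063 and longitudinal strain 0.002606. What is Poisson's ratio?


Poisson's ratio: nu = lateral strain / axial strain
  nu = 0.00063 / 0.002606 = 0.2417

0.2417


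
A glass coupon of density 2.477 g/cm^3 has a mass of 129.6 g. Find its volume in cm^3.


Rearrange rho = m / V:
  V = m / rho
  V = 129.6 / 2.477 = 52.321 cm^3

52.321 cm^3


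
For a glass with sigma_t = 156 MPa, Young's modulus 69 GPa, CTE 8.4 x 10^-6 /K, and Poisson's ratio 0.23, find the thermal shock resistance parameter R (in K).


Thermal shock resistance: R = sigma * (1 - nu) / (E * alpha)
  Numerator = 156 * (1 - 0.23) = 120.12
  Denominator = 69 * 1000 * (8.4 x 10^-6) = 0.5796
  R = 120.12 / 0.5796 = 207.2 K

207.2 K


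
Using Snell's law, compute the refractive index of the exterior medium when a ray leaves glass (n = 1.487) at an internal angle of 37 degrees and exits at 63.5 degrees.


Apply Snell's law: n1 * sin(theta1) = n2 * sin(theta2)
  n2 = n1 * sin(theta1) / sin(theta2)
  sin(37) = 0.601815
  sin(63.5) = 0.894934
  n2 = 1.487 * 0.601815 / 0.894934 = 1.0

1.0


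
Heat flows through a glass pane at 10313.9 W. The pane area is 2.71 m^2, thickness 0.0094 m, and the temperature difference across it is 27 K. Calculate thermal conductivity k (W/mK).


Fourier's law rearranged: k = Q * t / (A * dT)
  Numerator = 10313.9 * 0.0094 = 96.95066
  Denominator = 2.71 * 27 = 73.17
  k = 96.95066 / 73.17 = 1.325 W/mK

1.325 W/mK


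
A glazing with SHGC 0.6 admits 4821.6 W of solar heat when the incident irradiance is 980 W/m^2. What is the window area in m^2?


Rearrange Q = Area * SHGC * Irradiance:
  Area = Q / (SHGC * Irradiance)
  Area = 4821.6 / (0.6 * 980) = 8.2 m^2

8.2 m^2


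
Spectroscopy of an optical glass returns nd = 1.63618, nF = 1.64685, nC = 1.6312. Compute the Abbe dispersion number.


Abbe number formula: Vd = (nd - 1) / (nF - nC)
  nd - 1 = 1.63618 - 1 = 0.63618
  nF - nC = 1.64685 - 1.6312 = 0.01565
  Vd = 0.63618 / 0.01565 = 40.65

40.65


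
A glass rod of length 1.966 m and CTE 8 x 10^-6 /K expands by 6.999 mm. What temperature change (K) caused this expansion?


Rearrange dL = alpha * L0 * dT for dT:
  dT = dL / (alpha * L0)
  dL (m) = 6.999 / 1000 = 0.006999
  dT = 0.006999 / ((8 x 10^-6) * 1.966) = 445.0 K

445.0 K


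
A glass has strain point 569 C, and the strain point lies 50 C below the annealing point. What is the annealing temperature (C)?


T_anneal = T_strain + gap:
  T_anneal = 569 + 50 = 619 C

619 C


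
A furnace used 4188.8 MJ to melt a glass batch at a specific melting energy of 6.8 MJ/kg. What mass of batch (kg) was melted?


Rearrange E = m * s for m:
  m = E / s
  m = 4188.8 / 6.8 = 616.0 kg

616.0 kg


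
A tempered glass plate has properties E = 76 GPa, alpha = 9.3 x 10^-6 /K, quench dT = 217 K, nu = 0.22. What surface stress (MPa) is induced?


Tempering stress: sigma = E * alpha * dT / (1 - nu)
  E (MPa) = 76 * 1000 = 76000
  Numerator = 76000 * (9.3 x 10^-6) * 217 = 153.3756
  Denominator = 1 - 0.22 = 0.78
  sigma = 153.3756 / 0.78 = 196.6 MPa

196.6 MPa


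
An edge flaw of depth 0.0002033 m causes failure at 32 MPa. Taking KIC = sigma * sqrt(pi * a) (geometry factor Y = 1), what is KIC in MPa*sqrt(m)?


Fracture toughness: KIC = sigma * sqrt(pi * a)
  pi * a = pi * 0.0002033 = 0.000638686
  sqrt(pi * a) = 0.025272
  KIC = 32 * 0.025272 = 0.809 MPa*sqrt(m)

0.809 MPa*sqrt(m)


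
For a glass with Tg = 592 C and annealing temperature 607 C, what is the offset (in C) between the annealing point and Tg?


Offset = T_anneal - Tg:
  offset = 607 - 592 = 15 C

15 C


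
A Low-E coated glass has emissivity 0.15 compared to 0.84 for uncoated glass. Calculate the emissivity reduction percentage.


Percentage reduction = (1 - coated/uncoated) * 100
  Ratio = 0.15 / 0.84 = 0.1786
  Reduction = (1 - 0.1786) * 100 = 82.1%

82.1%


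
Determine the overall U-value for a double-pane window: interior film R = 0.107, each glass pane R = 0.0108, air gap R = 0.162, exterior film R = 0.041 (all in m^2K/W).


Total thermal resistance (series):
  R_total = R_in + R_glass + R_air + R_glass + R_out
  R_total = 0.107 + 0.0108 + 0.162 + 0.0108 + 0.041 = 0.3316 m^2K/W
U-value = 1 / R_total = 1 / 0.3316 = 3.016 W/m^2K

3.016 W/m^2K


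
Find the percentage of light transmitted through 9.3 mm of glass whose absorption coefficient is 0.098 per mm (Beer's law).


Beer-Lambert law: T = exp(-alpha * thickness)
  exponent = -0.098 * 9.3 = -0.9114
  T = exp(-0.9114) = 0.402
  Percentage = 0.402 * 100 = 40.2%

40.2%


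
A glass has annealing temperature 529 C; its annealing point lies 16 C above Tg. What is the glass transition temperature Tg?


Rearrange T_anneal = Tg + offset for Tg:
  Tg = T_anneal - offset = 529 - 16 = 513 C

513 C


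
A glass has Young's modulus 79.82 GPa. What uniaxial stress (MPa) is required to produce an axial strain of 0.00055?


Rearrange E = sigma / epsilon:
  sigma = E * epsilon
  E (MPa) = 79.82 * 1000 = 79820
  sigma = 79820 * 0.00055 = 43.9 MPa

43.9 MPa


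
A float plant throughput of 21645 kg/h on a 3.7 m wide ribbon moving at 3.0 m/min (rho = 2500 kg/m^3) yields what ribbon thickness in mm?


Ribbon cross-section from mass balance:
  Volume rate = throughput / density = 21645 / 2500 = 8.658 m^3/h
  thickness = volume rate / (speed * 60 * width), i.e.
  thickness = throughput / (60 * speed * width * density) * 1000
  thickness = 21645 / (60 * 3.0 * 3.7 * 2500) * 1000 = 13.0 mm

13.0 mm


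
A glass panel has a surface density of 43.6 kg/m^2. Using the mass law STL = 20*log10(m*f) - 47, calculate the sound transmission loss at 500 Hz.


Mass law: STL = 20 * log10(m * f) - 47
  m * f = 43.6 * 500 = 21800
  log10(21800) = 4.33846
  STL = 20 * 4.33846 - 47 = 86.7692 - 47 = 39.8 dB

39.8 dB


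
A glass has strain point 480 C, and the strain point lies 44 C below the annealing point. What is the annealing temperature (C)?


T_anneal = T_strain + gap:
  T_anneal = 480 + 44 = 524 C

524 C


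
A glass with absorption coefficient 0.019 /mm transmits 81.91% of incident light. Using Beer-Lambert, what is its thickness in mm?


Rearrange T = exp(-alpha * thickness):
  thickness = -ln(T) / alpha
  T = 81.91/100 = 0.8191
  ln(T) = -0.19955
  -ln(T) = 0.19955
  thickness = 0.19955 / 0.019 = 10.5 mm

10.5 mm


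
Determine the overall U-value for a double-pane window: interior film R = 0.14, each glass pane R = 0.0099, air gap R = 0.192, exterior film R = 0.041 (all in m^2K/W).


Total thermal resistance (series):
  R_total = R_in + R_glass + R_air + R_glass + R_out
  R_total = 0.14 + 0.0099 + 0.192 + 0.0099 + 0.041 = 0.3928 m^2K/W
U-value = 1 / R_total = 1 / 0.3928 = 2.546 W/m^2K

2.546 W/m^2K


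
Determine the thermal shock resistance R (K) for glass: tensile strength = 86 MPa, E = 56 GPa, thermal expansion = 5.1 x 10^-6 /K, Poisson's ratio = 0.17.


Thermal shock resistance: R = sigma * (1 - nu) / (E * alpha)
  Numerator = 86 * (1 - 0.17) = 71.38
  Denominator = 56 * 1000 * (5.1 x 10^-6) = 0.2856
  R = 71.38 / 0.2856 = 249.9 K

249.9 K


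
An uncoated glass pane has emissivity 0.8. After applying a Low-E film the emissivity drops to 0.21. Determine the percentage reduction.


Percentage reduction = (1 - coated/uncoated) * 100
  Ratio = 0.21 / 0.8 = 0.2625
  Reduction = (1 - 0.2625) * 100 = 73.8%

73.8%


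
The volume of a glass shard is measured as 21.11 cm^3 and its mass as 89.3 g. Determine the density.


Use the definition of density:
  rho = mass / volume
  rho = 89.3 / 21.11 = 4.23 g/cm^3

4.23 g/cm^3


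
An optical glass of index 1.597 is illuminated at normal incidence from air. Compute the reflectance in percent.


Fresnel reflectance at normal incidence:
  R = ((n - 1)/(n + 1))^2
  (n - 1)/(n + 1) = (1.597 - 1)/(1.597 + 1) = 0.229881
  R = 0.229881^2 = 0.0528453
  R(%) = 0.0528453 * 100 = 5.285%

5.285%


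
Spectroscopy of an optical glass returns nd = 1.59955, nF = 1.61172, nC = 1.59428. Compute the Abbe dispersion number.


Abbe number formula: Vd = (nd - 1) / (nF - nC)
  nd - 1 = 1.59955 - 1 = 0.59955
  nF - nC = 1.61172 - 1.59428 = 0.01744
  Vd = 0.59955 / 0.01744 = 34.38

34.38


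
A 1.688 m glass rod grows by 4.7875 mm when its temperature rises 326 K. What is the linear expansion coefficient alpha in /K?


Rearrange dL = alpha * L0 * dT for alpha:
  alpha = dL / (L0 * dT)
  alpha = (4.7875 / 1000) / (1.688 * 326) = 0.0000087 /K = 8.7 x 10^-6 /K

8.7 x 10^-6 /K


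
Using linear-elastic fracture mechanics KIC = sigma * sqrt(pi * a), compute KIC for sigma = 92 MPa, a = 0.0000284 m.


Fracture toughness: KIC = sigma * sqrt(pi * a)
  pi * a = pi * 0.0000284 = 0.000089221
  sqrt(pi * a) = 0.009446
  KIC = 92 * 0.009446 = 0.869 MPa*sqrt(m)

0.869 MPa*sqrt(m)


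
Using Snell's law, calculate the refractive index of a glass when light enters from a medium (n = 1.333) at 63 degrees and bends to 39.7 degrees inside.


Apply Snell's law: n1 * sin(theta1) = n2 * sin(theta2)
  n2 = n1 * sin(theta1) / sin(theta2)
  sin(63) = 0.891007
  sin(39.7) = 0.638768
  n2 = 1.333 * 0.891007 / 0.638768 = 1.8594

1.8594


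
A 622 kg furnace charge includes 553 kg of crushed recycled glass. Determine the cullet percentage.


Cullet ratio = (cullet mass / total batch mass) * 100
  Ratio = 553 / 622 * 100 = 88.91%

88.91%


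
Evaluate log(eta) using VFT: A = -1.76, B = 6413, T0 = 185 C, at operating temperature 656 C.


VFT equation: log(eta) = A + B / (T - T0)
  T - T0 = 656 - 185 = 471
  B / (T - T0) = 6413 / 471 = 13.616
  log(eta) = -1.76 + 13.616 = 11.856

11.856


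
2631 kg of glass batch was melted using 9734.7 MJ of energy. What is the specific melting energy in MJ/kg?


Rearrange E = m * s for s:
  s = E / m
  s = 9734.7 / 2631 = 3.7 MJ/kg

3.7 MJ/kg


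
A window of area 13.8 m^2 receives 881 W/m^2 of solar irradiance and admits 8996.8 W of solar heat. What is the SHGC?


Rearrange Q = Area * SHGC * Irradiance:
  SHGC = Q / (Area * Irradiance)
  SHGC = 8996.8 / (13.8 * 881) = 0.74

0.74


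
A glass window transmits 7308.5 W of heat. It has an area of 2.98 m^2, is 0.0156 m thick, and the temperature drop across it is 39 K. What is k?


Fourier's law rearranged: k = Q * t / (A * dT)
  Numerator = 7308.5 * 0.0156 = 114.0126
  Denominator = 2.98 * 39 = 116.22
  k = 114.0126 / 116.22 = 0.981 W/mK

0.981 W/mK


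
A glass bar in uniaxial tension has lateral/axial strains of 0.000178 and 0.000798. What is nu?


Poisson's ratio: nu = lateral strain / axial strain
  nu = 0.000178 / 0.000798 = 0.2231

0.2231


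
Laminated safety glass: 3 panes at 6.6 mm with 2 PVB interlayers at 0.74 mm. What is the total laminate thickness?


Total thickness = glass contribution + PVB contribution
  Glass: 3 * 6.6 = 19.8 mm
  PVB: 2 * 0.74 = 1.48 mm
  Total = 19.8 + 1.48 = 21.28 mm

21.28 mm


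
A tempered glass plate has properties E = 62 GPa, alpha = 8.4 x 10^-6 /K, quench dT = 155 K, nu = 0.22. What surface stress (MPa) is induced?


Tempering stress: sigma = E * alpha * dT / (1 - nu)
  E (MPa) = 62 * 1000 = 62000
  Numerator = 62000 * (8.4 x 10^-6) * 155 = 80.724
  Denominator = 1 - 0.22 = 0.78
  sigma = 80.724 / 0.78 = 103.5 MPa

103.5 MPa


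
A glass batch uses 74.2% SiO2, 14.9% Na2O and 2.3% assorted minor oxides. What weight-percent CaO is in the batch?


Pieces sum to 100%:
  CaO = 100 - (SiO2 + Na2O + others)
  CaO = 100 - (74.2 + 14.9 + 2.3) = 8.6%

8.6%


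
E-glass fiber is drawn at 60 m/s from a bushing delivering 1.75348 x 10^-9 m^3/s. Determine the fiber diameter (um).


Cross-sectional area from continuity:
  A = Q / v = 1.75348 x 10^-9 / 60 = 2.922467 x 10^-11 m^2
Diameter from circular cross-section:
  d = sqrt(4A / pi) * 10^6 (m -> um)
  d = sqrt(4 * 2.922467 x 10^-11 / pi) * 10^6 = 6.1 um

6.1 um


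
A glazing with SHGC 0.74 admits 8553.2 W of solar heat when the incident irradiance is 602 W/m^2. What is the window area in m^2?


Rearrange Q = Area * SHGC * Irradiance:
  Area = Q / (SHGC * Irradiance)
  Area = 8553.2 / (0.74 * 602) = 19.2 m^2

19.2 m^2


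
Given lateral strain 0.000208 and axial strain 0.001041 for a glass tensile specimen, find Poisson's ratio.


Poisson's ratio: nu = lateral strain / axial strain
  nu = 0.000208 / 0.001041 = 0.1998

0.1998


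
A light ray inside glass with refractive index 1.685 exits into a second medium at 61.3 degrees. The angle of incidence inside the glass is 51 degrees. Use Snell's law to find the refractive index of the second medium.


Apply Snell's law: n1 * sin(theta1) = n2 * sin(theta2)
  n2 = n1 * sin(theta1) / sin(theta2)
  sin(51) = 0.777146
  sin(61.3) = 0.877146
  n2 = 1.685 * 0.777146 / 0.877146 = 1.4929

1.4929


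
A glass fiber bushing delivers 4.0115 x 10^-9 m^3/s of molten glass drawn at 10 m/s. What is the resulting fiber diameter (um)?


Cross-sectional area from continuity:
  A = Q / v = 4.0115 x 10^-9 / 10 = 4.0115 x 10^-10 m^2
Diameter from circular cross-section:
  d = sqrt(4A / pi) * 10^6 (m -> um)
  d = sqrt(4 * 4.0115 x 10^-10 / pi) * 10^6 = 22.6 um

22.6 um


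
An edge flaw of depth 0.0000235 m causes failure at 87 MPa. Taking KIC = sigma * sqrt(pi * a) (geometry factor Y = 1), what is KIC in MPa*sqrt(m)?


Fracture toughness: KIC = sigma * sqrt(pi * a)
  pi * a = pi * 0.0000235 = 0.000073827
  sqrt(pi * a) = 0.008592
  KIC = 87 * 0.008592 = 0.748 MPa*sqrt(m)

0.748 MPa*sqrt(m)


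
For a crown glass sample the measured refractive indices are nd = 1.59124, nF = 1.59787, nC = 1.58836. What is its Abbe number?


Abbe number formula: Vd = (nd - 1) / (nF - nC)
  nd - 1 = 1.59124 - 1 = 0.59124
  nF - nC = 1.59787 - 1.58836 = 0.00951
  Vd = 0.59124 / 0.00951 = 62.17

62.17


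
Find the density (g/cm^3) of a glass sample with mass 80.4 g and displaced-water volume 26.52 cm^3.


Use the definition of density:
  rho = mass / volume
  rho = 80.4 / 26.52 = 3.032 g/cm^3

3.032 g/cm^3


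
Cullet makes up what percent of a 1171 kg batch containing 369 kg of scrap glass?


Cullet ratio = (cullet mass / total batch mass) * 100
  Ratio = 369 / 1171 * 100 = 31.51%

31.51%


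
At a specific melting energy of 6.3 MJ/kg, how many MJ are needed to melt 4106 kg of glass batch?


Total energy = mass * specific energy
  E = 4106 * 6.3 = 25867.8 MJ

25867.8 MJ


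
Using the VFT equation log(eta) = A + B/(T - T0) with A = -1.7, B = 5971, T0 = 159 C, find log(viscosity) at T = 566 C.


VFT equation: log(eta) = A + B / (T - T0)
  T - T0 = 566 - 159 = 407
  B / (T - T0) = 5971 / 407 = 14.671
  log(eta) = -1.7 + 14.671 = 12.971

12.971


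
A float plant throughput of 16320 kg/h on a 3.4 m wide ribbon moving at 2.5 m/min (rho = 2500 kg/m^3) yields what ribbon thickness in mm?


Ribbon cross-section from mass balance:
  Volume rate = throughput / density = 16320 / 2500 = 6.528 m^3/h
  thickness = volume rate / (speed * 60 * width), i.e.
  thickness = throughput / (60 * speed * width * density) * 1000
  thickness = 16320 / (60 * 2.5 * 3.4 * 2500) * 1000 = 12.8 mm

12.8 mm


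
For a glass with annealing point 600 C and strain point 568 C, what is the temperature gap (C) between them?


Gap = T_anneal - T_strain:
  gap = 600 - 568 = 32 C

32 C


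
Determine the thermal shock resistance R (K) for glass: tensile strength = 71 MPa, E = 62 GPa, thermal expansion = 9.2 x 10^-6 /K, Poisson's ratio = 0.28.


Thermal shock resistance: R = sigma * (1 - nu) / (E * alpha)
  Numerator = 71 * (1 - 0.28) = 51.12
  Denominator = 62 * 1000 * (9.2 x 10^-6) = 0.5704
  R = 51.12 / 0.5704 = 89.6 K

89.6 K


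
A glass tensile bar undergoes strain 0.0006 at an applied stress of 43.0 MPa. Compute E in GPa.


Young's modulus: E = stress / strain
  E = 43.0 MPa / 0.0006 = 71666.67 MPa
Convert to GPa: 71666.67 / 1000 = 71.67 GPa

71.67 GPa


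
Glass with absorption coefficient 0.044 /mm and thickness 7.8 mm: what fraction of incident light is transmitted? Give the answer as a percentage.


Beer-Lambert law: T = exp(-alpha * thickness)
  exponent = -0.044 * 7.8 = -0.3432
  T = exp(-0.3432) = 0.7095
  Percentage = 0.7095 * 100 = 70.95%

70.95%


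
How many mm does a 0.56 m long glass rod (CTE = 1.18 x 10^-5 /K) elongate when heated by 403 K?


Thermal expansion formula: dL = alpha * L0 * dT
  dL = (1.18 x 10^-5) * 0.56 * 403 = 0.00266302 m
Convert to mm: 0.00266302 * 1000 = 2.663 mm

2.663 mm


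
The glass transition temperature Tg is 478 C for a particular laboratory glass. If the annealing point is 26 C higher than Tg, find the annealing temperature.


The annealing temperature is Tg plus the offset:
  T_anneal = 478 + 26 = 504 C

504 C


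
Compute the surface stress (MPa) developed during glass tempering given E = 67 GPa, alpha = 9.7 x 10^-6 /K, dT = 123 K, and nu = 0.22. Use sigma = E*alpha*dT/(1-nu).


Tempering stress: sigma = E * alpha * dT / (1 - nu)
  E (MPa) = 67 * 1000 = 67000
  Numerator = 67000 * (9.7 x 10^-6) * 123 = 79.9377
  Denominator = 1 - 0.22 = 0.78
  sigma = 79.9377 / 0.78 = 102.5 MPa

102.5 MPa


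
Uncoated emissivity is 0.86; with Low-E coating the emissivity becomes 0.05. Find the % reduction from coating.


Percentage reduction = (1 - coated/uncoated) * 100
  Ratio = 0.05 / 0.86 = 0.0581
  Reduction = (1 - 0.0581) * 100 = 94.2%

94.2%


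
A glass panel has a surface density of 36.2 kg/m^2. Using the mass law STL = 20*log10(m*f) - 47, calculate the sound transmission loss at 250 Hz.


Mass law: STL = 20 * log10(m * f) - 47
  m * f = 36.2 * 250 = 9050
  log10(9050) = 3.95665
  STL = 20 * 3.95665 - 47 = 79.133 - 47 = 32.1 dB

32.1 dB


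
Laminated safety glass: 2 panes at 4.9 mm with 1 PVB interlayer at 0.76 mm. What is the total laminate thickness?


Total thickness = glass contribution + PVB contribution
  Glass: 2 * 4.9 = 9.8 mm
  PVB: 1 * 0.76 = 0.76 mm
  Total = 9.8 + 0.76 = 10.56 mm

10.56 mm


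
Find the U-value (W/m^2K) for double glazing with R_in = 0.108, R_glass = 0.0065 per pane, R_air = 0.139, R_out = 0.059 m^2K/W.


Total thermal resistance (series):
  R_total = R_in + R_glass + R_air + R_glass + R_out
  R_total = 0.108 + 0.0065 + 0.139 + 0.0065 + 0.059 = 0.319 m^2K/W
U-value = 1 / R_total = 1 / 0.319 = 3.135 W/m^2K

3.135 W/m^2K


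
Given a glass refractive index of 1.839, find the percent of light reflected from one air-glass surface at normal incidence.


Fresnel reflectance at normal incidence:
  R = ((n - 1)/(n + 1))^2
  (n - 1)/(n + 1) = (1.839 - 1)/(1.839 + 1) = 0.295527
  R = 0.295527^2 = 0.0873362
  R(%) = 0.0873362 * 100 = 8.734%

8.734%


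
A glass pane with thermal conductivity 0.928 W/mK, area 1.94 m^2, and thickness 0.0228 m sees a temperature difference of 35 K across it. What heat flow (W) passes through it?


Fourier's law: Q = k * A * dT / t
  Q = 0.928 * 1.94 * 35 / 0.0228
  Q = 63.0112 / 0.0228 = 2763.6 W

2763.6 W


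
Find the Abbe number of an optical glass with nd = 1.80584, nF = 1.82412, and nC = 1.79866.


Abbe number formula: Vd = (nd - 1) / (nF - nC)
  nd - 1 = 1.80584 - 1 = 0.80584
  nF - nC = 1.82412 - 1.79866 = 0.02546
  Vd = 0.80584 / 0.02546 = 31.65

31.65


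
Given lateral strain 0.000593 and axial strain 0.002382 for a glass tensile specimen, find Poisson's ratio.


Poisson's ratio: nu = lateral strain / axial strain
  nu = 0.000593 / 0.002382 = 0.249

0.249


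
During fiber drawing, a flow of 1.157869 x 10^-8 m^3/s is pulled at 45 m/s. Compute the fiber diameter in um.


Cross-sectional area from continuity:
  A = Q / v = 1.157869 x 10^-8 / 45 = 2.573042 x 10^-10 m^2
Diameter from circular cross-section:
  d = sqrt(4A / pi) * 10^6 (m -> um)
  d = sqrt(4 * 2.573042 x 10^-10 / pi) * 10^6 = 18.1 um

18.1 um


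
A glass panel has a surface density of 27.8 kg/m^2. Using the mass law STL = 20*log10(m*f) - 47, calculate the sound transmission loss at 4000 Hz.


Mass law: STL = 20 * log10(m * f) - 47
  m * f = 27.8 * 4000 = 111200
  log10(111200) = 5.0461
  STL = 20 * 5.0461 - 47 = 100.922 - 47 = 53.9 dB

53.9 dB


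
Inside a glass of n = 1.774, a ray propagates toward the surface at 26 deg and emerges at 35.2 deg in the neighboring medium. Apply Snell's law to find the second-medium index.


Apply Snell's law: n1 * sin(theta1) = n2 * sin(theta2)
  n2 = n1 * sin(theta1) / sin(theta2)
  sin(26) = 0.438371
  sin(35.2) = 0.576432
  n2 = 1.774 * 0.438371 / 0.576432 = 1.3491

1.3491


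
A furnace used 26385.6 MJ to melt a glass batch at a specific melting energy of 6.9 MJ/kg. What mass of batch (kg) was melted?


Rearrange E = m * s for m:
  m = E / s
  m = 26385.6 / 6.9 = 3824.0 kg

3824.0 kg


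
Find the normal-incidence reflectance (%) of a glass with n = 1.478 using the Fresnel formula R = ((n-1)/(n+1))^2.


Fresnel reflectance at normal incidence:
  R = ((n - 1)/(n + 1))^2
  (n - 1)/(n + 1) = (1.478 - 1)/(1.478 + 1) = 0.192897
  R = 0.192897^2 = 0.0372093
  R(%) = 0.0372093 * 100 = 3.721%

3.721%


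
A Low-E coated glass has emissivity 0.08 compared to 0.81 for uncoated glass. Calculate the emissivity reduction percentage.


Percentage reduction = (1 - coated/uncoated) * 100
  Ratio = 0.08 / 0.81 = 0.0988
  Reduction = (1 - 0.0988) * 100 = 90.1%

90.1%


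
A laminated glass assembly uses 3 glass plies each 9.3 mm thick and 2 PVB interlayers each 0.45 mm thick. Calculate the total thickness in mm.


Total thickness = glass contribution + PVB contribution
  Glass: 3 * 9.3 = 27.9 mm
  PVB: 2 * 0.45 = 0.9 mm
  Total = 27.9 + 0.9 = 28.8 mm

28.8 mm


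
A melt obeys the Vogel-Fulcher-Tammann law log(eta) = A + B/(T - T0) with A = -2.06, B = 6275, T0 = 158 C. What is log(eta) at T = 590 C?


VFT equation: log(eta) = A + B / (T - T0)
  T - T0 = 590 - 158 = 432
  B / (T - T0) = 6275 / 432 = 14.525
  log(eta) = -2.06 + 14.525 = 12.465

12.465


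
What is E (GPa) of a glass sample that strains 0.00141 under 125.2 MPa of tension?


Young's modulus: E = stress / strain
  E = 125.2 MPa / 0.00141 = 88794.33 MPa
Convert to GPa: 88794.33 / 1000 = 88.79 GPa

88.79 GPa


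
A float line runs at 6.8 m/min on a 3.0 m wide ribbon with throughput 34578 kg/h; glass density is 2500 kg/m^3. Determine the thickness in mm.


Ribbon cross-section from mass balance:
  Volume rate = throughput / density = 34578 / 2500 = 13.8312 m^3/h
  thickness = volume rate / (speed * 60 * width), i.e.
  thickness = throughput / (60 * speed * width * density) * 1000
  thickness = 34578 / (60 * 6.8 * 3.0 * 2500) * 1000 = 11.3 mm

11.3 mm


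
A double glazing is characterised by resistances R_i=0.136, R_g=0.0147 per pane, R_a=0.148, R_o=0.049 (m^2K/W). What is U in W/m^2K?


Total thermal resistance (series):
  R_total = R_in + R_glass + R_air + R_glass + R_out
  R_total = 0.136 + 0.0147 + 0.148 + 0.0147 + 0.049 = 0.3624 m^2K/W
U-value = 1 / R_total = 1 / 0.3624 = 2.759 W/m^2K

2.759 W/m^2K


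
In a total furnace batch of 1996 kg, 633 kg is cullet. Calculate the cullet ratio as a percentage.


Cullet ratio = (cullet mass / total batch mass) * 100
  Ratio = 633 / 1996 * 100 = 31.71%

31.71%


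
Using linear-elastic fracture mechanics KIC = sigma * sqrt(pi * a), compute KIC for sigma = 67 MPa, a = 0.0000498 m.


Fracture toughness: KIC = sigma * sqrt(pi * a)
  pi * a = pi * 0.0000498 = 0.000156451
  sqrt(pi * a) = 0.012508
  KIC = 67 * 0.012508 = 0.838 MPa*sqrt(m)

0.838 MPa*sqrt(m)
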